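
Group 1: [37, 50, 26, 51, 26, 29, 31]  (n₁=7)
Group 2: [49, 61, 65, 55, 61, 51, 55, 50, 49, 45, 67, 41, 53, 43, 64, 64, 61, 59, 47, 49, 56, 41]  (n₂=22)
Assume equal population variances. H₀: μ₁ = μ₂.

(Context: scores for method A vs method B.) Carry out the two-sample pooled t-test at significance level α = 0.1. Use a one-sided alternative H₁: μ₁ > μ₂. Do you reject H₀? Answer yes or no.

x̄₁=35.714, s₁=10.766, n₁=7
x̄₂=53.909, s₂=8.041, n₂=22
s_p² = [6·10.766² + 21·8.041²]/27 = 76.0462
SE = √(s_p²·(1/7+1/22)) = 3.7842
t = (35.714−53.909)/3.7842 = -4.8081
df = 27
p-value (one-sided, H₁ greater) = 0.99997
At α=0.1: p ≥ α → fail to reject H₀

reject H₀: no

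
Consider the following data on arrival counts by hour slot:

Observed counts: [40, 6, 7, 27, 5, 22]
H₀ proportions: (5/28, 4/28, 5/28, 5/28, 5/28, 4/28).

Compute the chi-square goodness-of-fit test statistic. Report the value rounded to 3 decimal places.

test statistic = 52.783

n = 107; E_i = n·p_i = [19.11, 15.29, 19.11, 19.11, 19.11, 15.29]
χ² = (40−19.11)²/19.11 + (6−15.29)²/15.29 + (7−19.11)²/19.11 + (27−19.11)²/19.11 + (5−19.11)²/19.11 + (22−15.29)²/15.29 = 52.7832
df = 5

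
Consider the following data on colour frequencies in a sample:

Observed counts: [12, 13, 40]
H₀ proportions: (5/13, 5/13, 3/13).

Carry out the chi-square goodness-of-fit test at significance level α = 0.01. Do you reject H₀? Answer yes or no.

n = 65; E_i = n·p_i = [25.00, 25.00, 15.00]
χ² = (12−25.00)²/25.00 + (13−25.00)²/25.00 + (40−15.00)²/15.00 = 54.1867
df = 2
p-value (upper-tail) = 0.00000
At α=0.01: p < α → reject H₀

reject H₀: yes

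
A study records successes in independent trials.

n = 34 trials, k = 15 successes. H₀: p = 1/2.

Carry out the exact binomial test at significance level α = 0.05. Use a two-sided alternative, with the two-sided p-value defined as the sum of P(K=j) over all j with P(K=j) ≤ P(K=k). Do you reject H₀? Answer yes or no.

reject H₀: no

Exact binomial: n=34, k=15, p₀=1/2=0.5000
P(X=j) = C(n,j)·p₀^j·(1−p₀)^(n−j); p = Σ P(X=j) over j with P(X=j) ≤ P(X=15)
p-value (two-sided) = 0.60759
At α=0.05: p ≥ α → fail to reject H₀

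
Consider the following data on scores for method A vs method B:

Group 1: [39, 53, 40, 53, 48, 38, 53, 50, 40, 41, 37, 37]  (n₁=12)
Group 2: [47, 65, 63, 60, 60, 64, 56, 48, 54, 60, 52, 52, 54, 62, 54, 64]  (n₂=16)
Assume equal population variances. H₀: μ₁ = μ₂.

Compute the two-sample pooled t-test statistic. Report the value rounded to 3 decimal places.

x̄₁=44.083, s₁=6.708, n₁=12
x̄₂=57.188, s₂=5.822, n₂=16
s_p² = [11·6.708² + 15·5.822²]/26 = 38.5905
SE = √(s_p²·(1/12+1/16)) = 2.3723
t = (44.083−57.188)/2.3723 = -5.5238
df = 26

test statistic = -5.524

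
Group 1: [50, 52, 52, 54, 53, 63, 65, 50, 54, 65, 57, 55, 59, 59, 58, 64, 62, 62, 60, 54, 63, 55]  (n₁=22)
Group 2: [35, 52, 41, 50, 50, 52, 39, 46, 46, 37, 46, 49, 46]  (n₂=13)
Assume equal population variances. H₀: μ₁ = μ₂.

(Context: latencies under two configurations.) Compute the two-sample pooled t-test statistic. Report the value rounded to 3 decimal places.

test statistic = 6.728

x̄₁=57.545, s₁=4.925, n₁=22
x̄₂=45.308, s₂=5.648, n₂=13
s_p² = [21·4.925² + 12·5.648²]/33 = 27.0371
SE = √(s_p²·(1/22+1/13)) = 1.8190
t = (57.545−45.308)/1.8190 = 6.7278
df = 33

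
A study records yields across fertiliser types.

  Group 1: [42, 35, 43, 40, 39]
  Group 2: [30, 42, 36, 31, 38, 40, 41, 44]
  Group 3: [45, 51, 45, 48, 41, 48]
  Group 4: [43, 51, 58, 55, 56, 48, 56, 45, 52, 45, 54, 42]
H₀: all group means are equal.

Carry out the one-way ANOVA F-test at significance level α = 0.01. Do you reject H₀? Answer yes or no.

Group means [39.80, 37.75, 46.33, 50.42], grand mean 44.645
SSB = Σnᵢ(x̄ᵢ−x̄)² = 914.547; SSW = ΣΣ(x−x̄ᵢ)² = 626.550
MSB = 914.547/3 = 304.8489; MSW = 626.550/27 = 23.2056
F = MSB/MSW = 13.1369
df = (3, 27)
p-value (upper-tail) = 0.00002
At α=0.01: p < α → reject H₀

reject H₀: yes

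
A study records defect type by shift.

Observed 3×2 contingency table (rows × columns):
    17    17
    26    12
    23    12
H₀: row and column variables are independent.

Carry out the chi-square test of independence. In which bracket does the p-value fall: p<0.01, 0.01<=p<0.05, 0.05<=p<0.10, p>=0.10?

p-value bracket: p>=0.10

Row totals [34, 38, 35], col totals [66, 41], n=107
χ² = (17−20.97)²/20.97 + (17−13.03)²/13.03 + (26−23.44)²/23.44 + (12−14.56)²/14.56 + (23−21.59)²/21.59 + (12−13.41)²/13.41 = 2.9341
df = 2
p-value (upper-tail) = 0.23061
→ bracket: p>=0.10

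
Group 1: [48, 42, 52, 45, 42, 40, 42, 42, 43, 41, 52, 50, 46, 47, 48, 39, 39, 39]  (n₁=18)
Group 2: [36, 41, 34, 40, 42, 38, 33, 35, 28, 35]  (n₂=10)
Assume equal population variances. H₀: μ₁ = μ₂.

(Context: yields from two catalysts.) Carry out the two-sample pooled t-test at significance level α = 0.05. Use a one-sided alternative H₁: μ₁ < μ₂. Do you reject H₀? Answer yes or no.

x̄₁=44.278, s₁=4.376, n₁=18
x̄₂=36.200, s₂=4.211, n₂=10
s_p² = [17·4.376² + 9·4.211²]/26 = 18.6620
SE = √(s_p²·(1/18+1/10)) = 1.7038
t = (44.278−36.200)/1.7038 = 4.7410
df = 26
p-value (one-sided, H₁ less) = 0.99997
At α=0.05: p ≥ α → fail to reject H₀

reject H₀: no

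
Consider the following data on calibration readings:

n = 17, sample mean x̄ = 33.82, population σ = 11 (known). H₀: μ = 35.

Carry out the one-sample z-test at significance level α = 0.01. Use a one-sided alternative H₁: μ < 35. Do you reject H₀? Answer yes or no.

reject H₀: no

SE = σ/√n = 11/√17 = 2.6679
z = (x̄−μ₀)/SE = (33.82−35)/2.6679 = -0.4423
p-value (one-sided, H₁ less) = 0.32914
At α=0.01: p ≥ α → fail to reject H₀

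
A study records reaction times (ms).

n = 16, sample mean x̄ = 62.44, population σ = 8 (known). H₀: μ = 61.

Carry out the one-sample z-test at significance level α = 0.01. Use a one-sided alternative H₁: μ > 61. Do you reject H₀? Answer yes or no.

SE = σ/√n = 8/√16 = 2.0000
z = (x̄−μ₀)/SE = (62.44−61)/2.0000 = 0.7200
p-value (one-sided, H₁ greater) = 0.23576
At α=0.01: p ≥ α → fail to reject H₀

reject H₀: no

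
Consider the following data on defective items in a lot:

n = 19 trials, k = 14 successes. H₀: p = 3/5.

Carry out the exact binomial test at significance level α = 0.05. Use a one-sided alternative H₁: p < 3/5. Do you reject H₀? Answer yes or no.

Exact binomial: n=19, k=14, p₀=3/5=0.6000
P(X≤14) from Σ C(n,i)·p₀^i·(1−p₀)^(n−i)
p-value (one-sided, H₁ less) = 0.93039
At α=0.05: p ≥ α → fail to reject H₀

reject H₀: no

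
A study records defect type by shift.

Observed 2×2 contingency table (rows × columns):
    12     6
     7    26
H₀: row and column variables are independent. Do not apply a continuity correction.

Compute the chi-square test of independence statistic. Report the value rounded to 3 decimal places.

Row totals [18, 33], col totals [19, 32], n=51
χ² = (12−6.71)²/6.71 + (6−11.29)²/11.29 + (7−12.29)²/12.29 + (26−20.71)²/20.71 = 10.2946
df = 1

test statistic = 10.295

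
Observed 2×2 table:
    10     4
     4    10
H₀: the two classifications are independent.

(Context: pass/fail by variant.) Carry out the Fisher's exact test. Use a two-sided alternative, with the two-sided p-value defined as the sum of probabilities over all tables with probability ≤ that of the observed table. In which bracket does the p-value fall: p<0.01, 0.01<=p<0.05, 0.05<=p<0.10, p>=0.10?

Margins: r₁=14, r₂=14, c₁=14, c₂=14, n=28
p_obs = C(14,10)·C(14,4)/C(28,14); sum pmf over tables with pmf ≤ p_obs
p-value (two-sided) = 0.05698
→ bracket: 0.05<=p<0.10

p-value bracket: 0.05<=p<0.10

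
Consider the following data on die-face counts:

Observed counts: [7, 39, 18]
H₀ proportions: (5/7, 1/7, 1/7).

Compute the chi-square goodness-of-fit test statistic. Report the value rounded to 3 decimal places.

test statistic = 138.869

n = 64; E_i = n·p_i = [45.71, 9.14, 9.14]
χ² = (7−45.71)²/45.71 + (39−9.14)²/9.14 + (18−9.14)²/9.14 = 138.8688
df = 2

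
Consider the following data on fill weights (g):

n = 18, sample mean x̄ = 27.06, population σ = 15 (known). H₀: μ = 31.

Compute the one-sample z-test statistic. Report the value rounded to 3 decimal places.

SE = σ/√n = 15/√18 = 3.5355
z = (x̄−μ₀)/SE = (27.06−31)/3.5355 = -1.1144

test statistic = -1.114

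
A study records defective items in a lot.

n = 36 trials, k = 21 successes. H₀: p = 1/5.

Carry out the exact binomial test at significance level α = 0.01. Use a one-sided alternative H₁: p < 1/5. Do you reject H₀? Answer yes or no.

Exact binomial: n=36, k=21, p₀=1/5=0.2000
P(X≤21) from Σ C(n,i)·p₀^i·(1−p₀)^(n−i)
p-value (one-sided, H₁ less) = 1.00000
At α=0.01: p ≥ α → fail to reject H₀

reject H₀: no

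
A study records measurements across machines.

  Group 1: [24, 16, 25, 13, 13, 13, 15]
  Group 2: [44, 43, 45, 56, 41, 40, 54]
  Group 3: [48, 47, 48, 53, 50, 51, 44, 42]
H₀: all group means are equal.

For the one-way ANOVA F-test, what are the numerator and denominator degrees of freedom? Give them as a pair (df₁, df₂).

degrees of freedom = [2, 19]

k = 3 groups, N = 22 total
df = (k−1, N−k) = (3−1, 22−3) = (2, 19)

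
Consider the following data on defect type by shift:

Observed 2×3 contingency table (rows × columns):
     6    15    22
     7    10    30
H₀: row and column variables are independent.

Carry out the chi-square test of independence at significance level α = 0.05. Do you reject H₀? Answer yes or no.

Row totals [43, 47], col totals [13, 25, 52], n=90
χ² = (6−6.21)²/6.21 + (15−11.94)²/11.94 + (22−24.84)²/24.84 + (7−6.79)²/6.79 + (10−13.06)²/13.06 + (30−27.16)²/27.16 = 2.1341
df = 2
p-value (upper-tail) = 0.34402
At α=0.05: p ≥ α → fail to reject H₀

reject H₀: no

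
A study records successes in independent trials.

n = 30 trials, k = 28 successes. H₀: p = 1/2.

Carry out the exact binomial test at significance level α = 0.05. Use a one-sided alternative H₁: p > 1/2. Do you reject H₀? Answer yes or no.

reject H₀: yes

Exact binomial: n=30, k=28, p₀=1/2=0.5000
P(X≥28) from Σ C(n,i)·p₀^i·(1−p₀)^(n−i)
p-value (one-sided, H₁ greater) = 0.00000
At α=0.05: p < α → reject H₀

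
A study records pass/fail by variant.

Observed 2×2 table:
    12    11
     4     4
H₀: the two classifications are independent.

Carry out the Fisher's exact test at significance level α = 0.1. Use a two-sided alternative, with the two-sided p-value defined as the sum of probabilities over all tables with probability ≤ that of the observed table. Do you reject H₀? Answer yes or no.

Margins: r₁=23, r₂=8, c₁=16, c₂=15, n=31
p_obs = C(23,12)·C(8,4)/C(31,16); sum pmf over tables with pmf ≤ p_obs
p-value (two-sided) = 1.00000
At α=0.1: p ≥ α → fail to reject H₀

reject H₀: no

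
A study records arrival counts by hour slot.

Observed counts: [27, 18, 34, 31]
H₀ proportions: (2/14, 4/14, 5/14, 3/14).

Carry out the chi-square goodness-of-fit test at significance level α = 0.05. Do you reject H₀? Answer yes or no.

n = 110; E_i = n·p_i = [15.71, 31.43, 39.29, 23.57]
χ² = (27−15.71)²/15.71 + (18−31.43)²/31.43 + (34−39.29)²/39.29 + (31−23.57)²/23.57 = 16.8952
df = 3
p-value (upper-tail) = 0.00074
At α=0.05: p < α → reject H₀

reject H₀: yes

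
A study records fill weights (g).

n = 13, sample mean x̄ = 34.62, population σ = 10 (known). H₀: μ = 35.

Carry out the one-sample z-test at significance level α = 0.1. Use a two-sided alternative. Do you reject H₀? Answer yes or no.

reject H₀: no

SE = σ/√n = 10/√13 = 2.7735
z = (x̄−μ₀)/SE = (34.62−35)/2.7735 = -0.1370
p-value (two-sided) = 0.89102
At α=0.1: p ≥ α → fail to reject H₀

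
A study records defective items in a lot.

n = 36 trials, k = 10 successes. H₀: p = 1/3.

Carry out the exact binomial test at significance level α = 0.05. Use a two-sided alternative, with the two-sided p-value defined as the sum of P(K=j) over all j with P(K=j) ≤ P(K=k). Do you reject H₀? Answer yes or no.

reject H₀: no

Exact binomial: n=36, k=10, p₀=1/3=0.3333
P(X=j) = C(n,j)·p₀^j·(1−p₀)^(n−j); p = Σ P(X=j) over j with P(X=j) ≤ P(X=10)
p-value (two-sided) = 0.59663
At α=0.05: p ≥ α → fail to reject H₀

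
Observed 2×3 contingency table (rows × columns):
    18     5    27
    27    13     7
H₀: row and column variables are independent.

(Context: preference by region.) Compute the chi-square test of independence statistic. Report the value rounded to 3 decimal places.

test statistic = 17.044

Row totals [50, 47], col totals [45, 18, 34], n=97
χ² = (18−23.20)²/23.20 + (5−9.28)²/9.28 + (27−17.53)²/17.53 + (27−21.80)²/21.80 + (13−8.72)²/8.72 + (7−16.47)²/16.47 = 17.0438
df = 2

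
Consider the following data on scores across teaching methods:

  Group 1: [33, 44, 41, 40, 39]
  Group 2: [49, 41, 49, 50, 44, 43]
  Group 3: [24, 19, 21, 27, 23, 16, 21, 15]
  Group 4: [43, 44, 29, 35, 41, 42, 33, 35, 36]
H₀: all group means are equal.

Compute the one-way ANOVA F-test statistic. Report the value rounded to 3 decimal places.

test statistic = 43.303

Group means [39.40, 46.00, 20.75, 37.56], grand mean 34.893
SSB = Σnᵢ(x̄ᵢ−x̄)² = 2505.756; SSW = ΣΣ(x−x̄ᵢ)² = 462.922
MSB = 2505.756/3 = 835.2521; MSW = 462.922/24 = 19.2884
F = MSB/MSW = 43.3033
df = (3, 24)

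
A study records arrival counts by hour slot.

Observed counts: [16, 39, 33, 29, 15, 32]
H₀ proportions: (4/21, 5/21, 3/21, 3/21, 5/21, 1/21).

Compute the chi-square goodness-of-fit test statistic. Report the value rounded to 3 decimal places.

n = 164; E_i = n·p_i = [31.24, 39.05, 23.43, 23.43, 39.05, 7.81]
χ² = (16−31.24)²/31.24 + (39−39.05)²/39.05 + (33−23.43)²/23.43 + (29−23.43)²/23.43 + (15−39.05)²/39.05 + (32−7.81)²/7.81 = 102.4098
df = 5

test statistic = 102.410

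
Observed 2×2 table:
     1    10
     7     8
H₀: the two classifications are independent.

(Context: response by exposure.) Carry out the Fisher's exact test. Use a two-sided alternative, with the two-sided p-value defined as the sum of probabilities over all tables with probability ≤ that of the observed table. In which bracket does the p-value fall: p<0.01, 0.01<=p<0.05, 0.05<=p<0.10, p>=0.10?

p-value bracket: 0.05<=p<0.10

Margins: r₁=11, r₂=15, c₁=8, c₂=18, n=26
p_obs = C(11,1)·C(15,7)/C(26,8); sum pmf over tables with pmf ≤ p_obs
p-value (two-sided) = 0.08375
→ bracket: 0.05<=p<0.10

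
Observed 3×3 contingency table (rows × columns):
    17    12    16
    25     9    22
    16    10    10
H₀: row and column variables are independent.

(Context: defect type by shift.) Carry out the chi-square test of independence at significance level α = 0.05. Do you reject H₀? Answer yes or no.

reject H₀: no

Row totals [45, 56, 36], col totals [58, 31, 48], n=137
χ² = (17−19.05)²/19.05 + (12−10.18)²/10.18 + (16−15.77)²/15.77 + (25−23.71)²/23.71 + (9−12.67)²/12.67 + (22−19.62)²/19.62 + (16−15.24)²/15.24 + (10−8.15)²/8.15 + (10−12.61)²/12.61 = 2.9727
df = 4
p-value (upper-tail) = 0.56241
At α=0.05: p ≥ α → fail to reject H₀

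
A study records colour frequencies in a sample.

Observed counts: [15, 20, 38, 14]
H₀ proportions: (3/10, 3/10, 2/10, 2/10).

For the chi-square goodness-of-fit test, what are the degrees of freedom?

degrees of freedom = 3

df = k − 1 = 4 − 1 = 3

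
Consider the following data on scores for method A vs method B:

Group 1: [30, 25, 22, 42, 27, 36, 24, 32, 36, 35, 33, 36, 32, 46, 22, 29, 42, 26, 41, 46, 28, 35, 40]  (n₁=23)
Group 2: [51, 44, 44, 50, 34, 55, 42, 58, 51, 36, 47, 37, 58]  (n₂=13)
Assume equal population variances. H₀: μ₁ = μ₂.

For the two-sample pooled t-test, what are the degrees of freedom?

df = n₁ + n₂ − 2 = 23 + 13 − 2 = 34

degrees of freedom = 34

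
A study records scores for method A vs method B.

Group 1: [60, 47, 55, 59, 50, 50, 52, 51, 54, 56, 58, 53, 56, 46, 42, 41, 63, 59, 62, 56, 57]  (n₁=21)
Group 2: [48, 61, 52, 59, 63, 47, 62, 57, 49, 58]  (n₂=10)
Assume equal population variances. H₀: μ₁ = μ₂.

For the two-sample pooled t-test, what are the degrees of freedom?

degrees of freedom = 29

df = n₁ + n₂ − 2 = 21 + 10 − 2 = 29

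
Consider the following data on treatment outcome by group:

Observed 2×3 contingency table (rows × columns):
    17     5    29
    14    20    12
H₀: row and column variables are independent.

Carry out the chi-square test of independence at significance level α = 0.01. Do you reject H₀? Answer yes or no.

Row totals [51, 46], col totals [31, 25, 41], n=97
χ² = (17−16.30)²/16.30 + (5−13.14)²/13.14 + (29−21.56)²/21.56 + (14−14.70)²/14.70 + (20−11.86)²/11.86 + (12−19.44)²/19.44 = 16.1242
df = 2
p-value (upper-tail) = 0.00032
At α=0.01: p < α → reject H₀

reject H₀: yes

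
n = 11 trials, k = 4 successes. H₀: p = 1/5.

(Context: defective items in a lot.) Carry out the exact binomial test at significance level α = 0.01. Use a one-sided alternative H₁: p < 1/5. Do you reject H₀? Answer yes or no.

reject H₀: no

Exact binomial: n=11, k=4, p₀=1/5=0.2000
P(X≤4) from Σ C(n,i)·p₀^i·(1−p₀)^(n−i)
p-value (one-sided, H₁ less) = 0.94959
At α=0.01: p ≥ α → fail to reject H₀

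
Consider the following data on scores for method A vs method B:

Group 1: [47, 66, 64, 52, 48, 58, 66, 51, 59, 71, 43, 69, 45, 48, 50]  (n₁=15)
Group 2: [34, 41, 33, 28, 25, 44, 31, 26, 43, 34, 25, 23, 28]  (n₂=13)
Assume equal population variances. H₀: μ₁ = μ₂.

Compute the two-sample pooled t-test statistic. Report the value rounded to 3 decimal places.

x̄₁=55.800, s₁=9.435, n₁=15
x̄₂=31.923, s₂=7.088, n₂=13
s_p² = [14·9.435² + 12·7.088²]/26 = 71.1278
SE = √(s_p²·(1/15+1/13)) = 3.1958
t = (55.800−31.923)/3.1958 = 7.4713
df = 26

test statistic = 7.471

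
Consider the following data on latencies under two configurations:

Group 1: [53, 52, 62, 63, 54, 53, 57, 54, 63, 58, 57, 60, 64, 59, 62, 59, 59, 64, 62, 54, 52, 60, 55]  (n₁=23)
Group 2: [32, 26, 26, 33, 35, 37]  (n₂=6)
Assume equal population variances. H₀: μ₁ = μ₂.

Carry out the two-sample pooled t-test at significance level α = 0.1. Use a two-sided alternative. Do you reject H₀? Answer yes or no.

reject H₀: yes

x̄₁=58.087, s₁=4.055, n₁=23
x̄₂=31.500, s₂=4.593, n₂=6
s_p² = [22·4.055² + 5·4.593²]/27 = 17.3084
SE = √(s_p²·(1/23+1/6)) = 1.9072
t = (58.087−31.500)/1.9072 = 13.9406
df = 27
p-value (two-sided) = 0.00000
At α=0.1: p < α → reject H₀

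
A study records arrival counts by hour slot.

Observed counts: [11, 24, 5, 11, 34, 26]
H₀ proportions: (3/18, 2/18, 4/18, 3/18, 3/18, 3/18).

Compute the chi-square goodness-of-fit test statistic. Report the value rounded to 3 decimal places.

test statistic = 48.824

n = 111; E_i = n·p_i = [18.50, 12.33, 24.67, 18.50, 18.50, 18.50]
χ² = (11−18.50)²/18.50 + (24−12.33)²/12.33 + (5−24.67)²/24.67 + (11−18.50)²/18.50 + (34−18.50)²/18.50 + (26−18.50)²/18.50 = 48.8243
df = 5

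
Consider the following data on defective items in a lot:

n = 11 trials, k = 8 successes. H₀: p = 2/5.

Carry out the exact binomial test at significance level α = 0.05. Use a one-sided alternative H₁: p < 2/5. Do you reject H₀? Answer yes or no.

reject H₀: no

Exact binomial: n=11, k=8, p₀=2/5=0.4000
P(X≤8) from Σ C(n,i)·p₀^i·(1−p₀)^(n−i)
p-value (one-sided, H₁ less) = 0.99408
At α=0.05: p ≥ α → fail to reject H₀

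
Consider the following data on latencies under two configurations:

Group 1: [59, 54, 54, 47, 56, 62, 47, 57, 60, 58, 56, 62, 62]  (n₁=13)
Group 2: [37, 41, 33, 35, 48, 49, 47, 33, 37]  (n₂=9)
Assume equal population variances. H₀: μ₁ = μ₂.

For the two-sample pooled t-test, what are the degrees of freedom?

degrees of freedom = 20

df = n₁ + n₂ − 2 = 13 + 9 − 2 = 20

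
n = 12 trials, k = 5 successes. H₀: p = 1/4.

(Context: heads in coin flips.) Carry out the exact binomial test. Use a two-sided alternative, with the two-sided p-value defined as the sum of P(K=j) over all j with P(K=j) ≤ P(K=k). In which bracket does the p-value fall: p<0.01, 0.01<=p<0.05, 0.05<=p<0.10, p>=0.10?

Exact binomial: n=12, k=5, p₀=1/4=0.2500
P(X=j) = C(n,j)·p₀^j·(1−p₀)^(n−j); p = Σ P(X=j) over j with P(X=j) ≤ P(X=5)
p-value (two-sided) = 0.18932
→ bracket: p>=0.10

p-value bracket: p>=0.10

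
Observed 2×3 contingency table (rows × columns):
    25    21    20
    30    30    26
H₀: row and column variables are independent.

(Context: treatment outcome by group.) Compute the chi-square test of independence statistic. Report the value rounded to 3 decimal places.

Row totals [66, 86], col totals [55, 51, 46], n=152
χ² = (25−23.88)²/23.88 + (21−22.14)²/22.14 + (20−19.97)²/19.97 + (30−31.12)²/31.12 + (30−28.86)²/28.86 + (26−26.03)²/26.03 = 0.1972
df = 2

test statistic = 0.197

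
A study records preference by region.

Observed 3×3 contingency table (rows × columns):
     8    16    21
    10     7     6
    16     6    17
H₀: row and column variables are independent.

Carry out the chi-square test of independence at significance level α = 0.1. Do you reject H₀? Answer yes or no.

reject H₀: yes

Row totals [45, 23, 39], col totals [34, 29, 44], n=107
χ² = (8−14.30)²/14.30 + (16−12.20)²/12.20 + (21−18.50)²/18.50 + (10−7.31)²/7.31 + (7−6.23)²/6.23 + (6−9.46)²/9.46 + (16−12.39)²/12.39 + (6−10.57)²/10.57 + (17−16.04)²/16.04 = 9.7313
df = 4
p-value (upper-tail) = 0.04521
At α=0.1: p < α → reject H₀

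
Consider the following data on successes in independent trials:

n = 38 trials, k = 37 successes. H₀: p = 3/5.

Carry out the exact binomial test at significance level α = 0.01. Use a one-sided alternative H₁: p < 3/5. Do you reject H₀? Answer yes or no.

reject H₀: no

Exact binomial: n=38, k=37, p₀=3/5=0.6000
P(X≤37) from Σ C(n,i)·p₀^i·(1−p₀)^(n−i)
p-value (one-sided, H₁ less) = 1.00000
At α=0.01: p ≥ α → fail to reject H₀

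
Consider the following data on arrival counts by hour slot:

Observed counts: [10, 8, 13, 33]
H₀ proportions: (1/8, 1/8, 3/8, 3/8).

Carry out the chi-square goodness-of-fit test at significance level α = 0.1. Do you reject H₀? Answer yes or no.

reject H₀: yes

n = 64; E_i = n·p_i = [8.00, 8.00, 24.00, 24.00]
χ² = (10−8.00)²/8.00 + (8−8.00)²/8.00 + (13−24.00)²/24.00 + (33−24.00)²/24.00 = 8.9167
df = 3
p-value (upper-tail) = 0.03042
At α=0.1: p < α → reject H₀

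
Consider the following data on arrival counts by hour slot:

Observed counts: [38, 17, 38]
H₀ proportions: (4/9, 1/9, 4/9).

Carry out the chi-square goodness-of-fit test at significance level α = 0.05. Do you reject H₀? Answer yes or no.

n = 93; E_i = n·p_i = [41.33, 10.33, 41.33]
χ² = (38−41.33)²/41.33 + (17−10.33)²/10.33 + (38−41.33)²/41.33 = 4.8387
df = 2
p-value (upper-tail) = 0.08898
At α=0.05: p ≥ α → fail to reject H₀

reject H₀: no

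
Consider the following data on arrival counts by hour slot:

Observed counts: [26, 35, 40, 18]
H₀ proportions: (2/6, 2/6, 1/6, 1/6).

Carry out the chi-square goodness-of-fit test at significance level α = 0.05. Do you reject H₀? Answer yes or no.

n = 119; E_i = n·p_i = [39.67, 39.67, 19.83, 19.83]
χ² = (26−39.67)²/39.67 + (35−39.67)²/39.67 + (40−19.83)²/19.83 + (18−19.83)²/19.83 = 25.9328
df = 3
p-value (upper-tail) = 0.00001
At α=0.05: p < α → reject H₀

reject H₀: yes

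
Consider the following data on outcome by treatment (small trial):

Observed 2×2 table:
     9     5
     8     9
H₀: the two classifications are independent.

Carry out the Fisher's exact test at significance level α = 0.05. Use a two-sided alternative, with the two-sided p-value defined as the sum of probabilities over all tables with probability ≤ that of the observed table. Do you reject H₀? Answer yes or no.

reject H₀: no

Margins: r₁=14, r₂=17, c₁=17, c₂=14, n=31
p_obs = C(14,9)·C(17,8)/C(31,17); sum pmf over tables with pmf ≤ p_obs
p-value (two-sided) = 0.47301
At α=0.05: p ≥ α → fail to reject H₀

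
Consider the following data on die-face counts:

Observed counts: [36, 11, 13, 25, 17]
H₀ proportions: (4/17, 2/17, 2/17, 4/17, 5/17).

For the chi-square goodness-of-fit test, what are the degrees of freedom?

degrees of freedom = 4

df = k − 1 = 5 − 1 = 4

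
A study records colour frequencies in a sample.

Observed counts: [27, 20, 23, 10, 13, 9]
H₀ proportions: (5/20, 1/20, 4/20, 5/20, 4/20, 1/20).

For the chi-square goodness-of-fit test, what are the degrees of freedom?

df = k − 1 = 6 − 1 = 5

degrees of freedom = 5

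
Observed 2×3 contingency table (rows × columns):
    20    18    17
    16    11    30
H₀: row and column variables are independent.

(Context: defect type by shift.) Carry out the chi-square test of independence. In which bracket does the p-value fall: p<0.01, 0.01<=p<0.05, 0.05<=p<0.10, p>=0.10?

Row totals [55, 57], col totals [36, 29, 47], n=112
χ² = (20−17.68)²/17.68 + (18−14.24)²/14.24 + (17−23.08)²/23.08 + (16−18.32)²/18.32 + (11−14.76)²/14.76 + (30−23.92)²/23.92 = 5.6959
df = 2
p-value (upper-tail) = 0.05796
→ bracket: 0.05<=p<0.10

p-value bracket: 0.05<=p<0.10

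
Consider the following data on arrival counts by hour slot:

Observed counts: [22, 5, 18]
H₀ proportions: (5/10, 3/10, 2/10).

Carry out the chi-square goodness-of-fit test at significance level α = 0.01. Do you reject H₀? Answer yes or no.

reject H₀: yes

n = 45; E_i = n·p_i = [22.50, 13.50, 9.00]
χ² = (22−22.50)²/22.50 + (5−13.50)²/13.50 + (18−9.00)²/9.00 = 14.3630
df = 2
p-value (upper-tail) = 0.00076
At α=0.01: p < α → reject H₀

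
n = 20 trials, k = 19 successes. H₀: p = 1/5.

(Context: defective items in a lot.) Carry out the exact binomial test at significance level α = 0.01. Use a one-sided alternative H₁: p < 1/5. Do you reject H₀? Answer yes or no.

reject H₀: no

Exact binomial: n=20, k=19, p₀=1/5=0.2000
P(X≤19) from Σ C(n,i)·p₀^i·(1−p₀)^(n−i)
p-value (one-sided, H₁ less) = 1.00000
At α=0.01: p ≥ α → fail to reject H₀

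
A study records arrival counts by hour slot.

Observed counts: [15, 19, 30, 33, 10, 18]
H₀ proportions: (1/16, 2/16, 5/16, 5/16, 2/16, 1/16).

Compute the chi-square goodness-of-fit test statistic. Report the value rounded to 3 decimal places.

n = 125; E_i = n·p_i = [7.81, 15.62, 39.06, 39.06, 15.62, 7.81]
χ² = (15−7.81)²/7.81 + (19−15.62)²/15.62 + (30−39.06)²/39.06 + (33−39.06)²/39.06 + (10−15.62)²/15.62 + (18−7.81)²/7.81 = 25.6944
df = 5

test statistic = 25.694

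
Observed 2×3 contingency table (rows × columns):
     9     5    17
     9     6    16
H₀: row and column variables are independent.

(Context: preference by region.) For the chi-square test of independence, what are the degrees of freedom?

df = (r−1)(c−1) = (2−1)·(3−1) = 2

degrees of freedom = 2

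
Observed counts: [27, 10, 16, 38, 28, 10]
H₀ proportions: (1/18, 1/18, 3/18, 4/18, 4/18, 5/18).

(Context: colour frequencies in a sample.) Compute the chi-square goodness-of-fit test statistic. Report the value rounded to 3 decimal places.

test statistic = 79.093

n = 129; E_i = n·p_i = [7.17, 7.17, 21.50, 28.67, 28.67, 35.83]
χ² = (27−7.17)²/7.17 + (10−7.17)²/7.17 + (16−21.50)²/21.50 + (38−28.67)²/28.67 + (28−28.67)²/28.67 + (10−35.83)²/35.83 = 79.0930
df = 5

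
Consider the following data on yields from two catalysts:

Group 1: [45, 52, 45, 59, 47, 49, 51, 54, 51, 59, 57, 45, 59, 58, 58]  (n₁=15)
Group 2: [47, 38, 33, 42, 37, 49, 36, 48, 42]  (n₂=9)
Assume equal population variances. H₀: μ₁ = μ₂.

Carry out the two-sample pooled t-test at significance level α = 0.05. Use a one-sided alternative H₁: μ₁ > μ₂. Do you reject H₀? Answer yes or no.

reject H₀: yes

x̄₁=52.600, s₁=5.514, n₁=15
x̄₂=41.333, s₂=5.745, n₂=9
s_p² = [14·5.514² + 8·5.745²]/22 = 31.3455
SE = √(s_p²·(1/15+1/9)) = 2.3606
t = (52.600−41.333)/2.3606 = 4.7728
df = 22
p-value (one-sided, H₁ greater) = 0.00005
At α=0.05: p < α → reject H₀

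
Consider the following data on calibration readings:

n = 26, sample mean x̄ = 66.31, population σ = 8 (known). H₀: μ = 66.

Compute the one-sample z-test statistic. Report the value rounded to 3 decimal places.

SE = σ/√n = 8/√26 = 1.5689
z = (x̄−μ₀)/SE = (66.31−66)/1.5689 = 0.1976

test statistic = 0.198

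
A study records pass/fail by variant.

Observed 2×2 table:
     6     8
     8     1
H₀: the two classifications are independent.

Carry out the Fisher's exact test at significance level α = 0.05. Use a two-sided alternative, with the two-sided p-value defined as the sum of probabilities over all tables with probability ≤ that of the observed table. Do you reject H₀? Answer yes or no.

Margins: r₁=14, r₂=9, c₁=14, c₂=9, n=23
p_obs = C(14,6)·C(9,8)/C(23,14); sum pmf over tables with pmf ≤ p_obs
p-value (two-sided) = 0.03969
At α=0.05: p < α → reject H₀

reject H₀: yes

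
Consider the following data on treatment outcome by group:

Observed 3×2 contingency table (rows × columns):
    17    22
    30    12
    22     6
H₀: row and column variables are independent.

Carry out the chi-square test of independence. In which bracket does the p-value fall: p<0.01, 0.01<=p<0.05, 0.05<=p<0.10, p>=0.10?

p-value bracket: p<0.01

Row totals [39, 42, 28], col totals [69, 40], n=109
χ² = (17−24.69)²/24.69 + (22−14.31)²/14.31 + (30−26.59)²/26.59 + (12−15.41)²/15.41 + (22−17.72)²/17.72 + (6−10.28)²/10.28 = 10.5278
df = 2
p-value (upper-tail) = 0.00518
→ bracket: p<0.01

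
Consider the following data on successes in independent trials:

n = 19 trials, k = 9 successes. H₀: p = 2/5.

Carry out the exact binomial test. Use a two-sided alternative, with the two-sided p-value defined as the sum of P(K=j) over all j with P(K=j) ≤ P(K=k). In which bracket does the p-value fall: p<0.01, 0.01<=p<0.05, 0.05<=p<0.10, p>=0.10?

p-value bracket: p>=0.10

Exact binomial: n=19, k=9, p₀=2/5=0.4000
P(X=j) = C(n,j)·p₀^j·(1−p₀)^(n−j); p = Σ P(X=j) over j with P(X=j) ≤ P(X=9)
p-value (two-sided) = 0.64059
→ bracket: p>=0.10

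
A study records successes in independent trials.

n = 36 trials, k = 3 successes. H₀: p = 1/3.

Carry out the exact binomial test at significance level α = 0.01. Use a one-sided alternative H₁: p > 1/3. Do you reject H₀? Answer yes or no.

reject H₀: no

Exact binomial: n=36, k=3, p₀=1/3=0.3333
P(X≥3) from Σ C(n,i)·p₀^i·(1−p₀)^(n−i)
p-value (one-sided, H₁ greater) = 0.99992
At α=0.01: p ≥ α → fail to reject H₀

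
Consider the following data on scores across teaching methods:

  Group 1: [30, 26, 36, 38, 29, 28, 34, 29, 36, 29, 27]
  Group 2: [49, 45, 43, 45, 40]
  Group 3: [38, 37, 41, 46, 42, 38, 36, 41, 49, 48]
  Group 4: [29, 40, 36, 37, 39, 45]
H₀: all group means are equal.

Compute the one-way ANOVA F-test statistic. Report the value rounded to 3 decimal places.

Group means [31.09, 44.40, 41.60, 37.67], grand mean 37.688
SSB = Σnᵢ(x̄ᵢ−x̄)² = 857.033; SSW = ΣΣ(x−x̄ᵢ)² = 547.842
MSB = 857.033/3 = 285.6775; MSW = 547.842/28 = 19.5658
F = MSB/MSW = 14.6009
df = (3, 28)

test statistic = 14.601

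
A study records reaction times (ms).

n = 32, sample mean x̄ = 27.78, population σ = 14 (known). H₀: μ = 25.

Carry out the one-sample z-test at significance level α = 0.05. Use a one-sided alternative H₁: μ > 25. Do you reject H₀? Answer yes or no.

SE = σ/√n = 14/√32 = 2.4749
z = (x̄−μ₀)/SE = (27.78−25)/2.4749 = 1.1233
p-value (one-sided, H₁ greater) = 0.13066
At α=0.05: p ≥ α → fail to reject H₀

reject H₀: no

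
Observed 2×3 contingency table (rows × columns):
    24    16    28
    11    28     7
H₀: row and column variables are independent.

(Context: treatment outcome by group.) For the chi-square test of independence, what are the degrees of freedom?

degrees of freedom = 2

df = (r−1)(c−1) = (2−1)·(3−1) = 2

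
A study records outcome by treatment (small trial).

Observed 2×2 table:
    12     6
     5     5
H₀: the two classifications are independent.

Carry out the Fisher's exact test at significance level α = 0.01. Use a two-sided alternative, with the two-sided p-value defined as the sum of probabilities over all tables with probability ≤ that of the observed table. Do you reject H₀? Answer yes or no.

reject H₀: no

Margins: r₁=18, r₂=10, c₁=17, c₂=11, n=28
p_obs = C(18,12)·C(10,5)/C(28,17); sum pmf over tables with pmf ≤ p_obs
p-value (two-sided) = 0.44426
At α=0.01: p ≥ α → fail to reject H₀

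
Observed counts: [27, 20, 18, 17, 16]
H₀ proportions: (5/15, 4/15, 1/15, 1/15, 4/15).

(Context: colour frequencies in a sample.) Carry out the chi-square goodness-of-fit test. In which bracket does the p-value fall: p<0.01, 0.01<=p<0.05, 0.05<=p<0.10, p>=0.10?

p-value bracket: p<0.01

n = 98; E_i = n·p_i = [32.67, 26.13, 6.53, 6.53, 26.13]
χ² = (27−32.67)²/32.67 + (20−26.13)²/26.13 + (18−6.53)²/6.53 + (17−6.53)²/6.53 + (16−26.13)²/26.13 = 43.2449
df = 4
p-value (upper-tail) = 0.00000
→ bracket: p<0.01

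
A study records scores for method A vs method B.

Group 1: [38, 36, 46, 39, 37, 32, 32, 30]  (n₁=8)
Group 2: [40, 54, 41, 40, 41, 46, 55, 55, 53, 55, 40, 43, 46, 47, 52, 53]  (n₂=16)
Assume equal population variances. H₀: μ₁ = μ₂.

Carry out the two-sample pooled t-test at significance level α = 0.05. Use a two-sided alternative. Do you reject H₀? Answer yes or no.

reject H₀: yes

x̄₁=36.250, s₁=5.092, n₁=8
x̄₂=47.562, s₂=6.164, n₂=16
s_p² = [7·5.092² + 15·6.164²]/22 = 34.1562
SE = √(s_p²·(1/8+1/16)) = 2.5307
t = (36.250−47.562)/2.5307 = -4.4702
df = 22
p-value (two-sided) = 0.00019
At α=0.05: p < α → reject H₀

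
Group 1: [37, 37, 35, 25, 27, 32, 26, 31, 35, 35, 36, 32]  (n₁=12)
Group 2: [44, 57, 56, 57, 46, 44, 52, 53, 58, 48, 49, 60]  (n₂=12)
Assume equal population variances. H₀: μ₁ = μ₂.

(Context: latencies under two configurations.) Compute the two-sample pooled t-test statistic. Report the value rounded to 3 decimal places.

x̄₁=32.333, s₁=4.292, n₁=12
x̄₂=52.000, s₂=5.689, n₂=12
s_p² = [11·4.292² + 11·5.689²]/22 = 25.3939
SE = √(s_p²·(1/12+1/12)) = 2.0573
t = (32.333−52.000)/2.0573 = -9.5596
df = 22

test statistic = -9.560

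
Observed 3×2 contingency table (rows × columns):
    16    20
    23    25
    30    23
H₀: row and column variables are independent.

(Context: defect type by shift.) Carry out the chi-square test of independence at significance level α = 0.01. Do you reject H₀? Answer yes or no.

reject H₀: no

Row totals [36, 48, 53], col totals [69, 68], n=137
χ² = (16−18.13)²/18.13 + (20−17.87)²/17.87 + (23−24.18)²/24.18 + (25−23.82)²/23.82 + (30−26.69)²/26.69 + (23−26.31)²/26.31 = 1.4451
df = 2
p-value (upper-tail) = 0.48552
At α=0.01: p ≥ α → fail to reject H₀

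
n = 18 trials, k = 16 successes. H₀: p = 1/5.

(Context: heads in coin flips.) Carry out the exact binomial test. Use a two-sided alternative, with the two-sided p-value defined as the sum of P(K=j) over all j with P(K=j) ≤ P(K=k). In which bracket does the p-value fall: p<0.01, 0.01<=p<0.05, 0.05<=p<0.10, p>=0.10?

p-value bracket: p<0.01

Exact binomial: n=18, k=16, p₀=1/5=0.2000
P(X=j) = C(n,j)·p₀^j·(1−p₀)^(n−j); p = Σ P(X=j) over j with P(X=j) ≤ P(X=16)
p-value (two-sided) = 0.00000
→ bracket: p<0.01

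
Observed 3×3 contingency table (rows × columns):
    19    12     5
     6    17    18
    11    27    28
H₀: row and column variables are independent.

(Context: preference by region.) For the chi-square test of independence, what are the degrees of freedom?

df = (r−1)(c−1) = (3−1)·(3−1) = 4

degrees of freedom = 4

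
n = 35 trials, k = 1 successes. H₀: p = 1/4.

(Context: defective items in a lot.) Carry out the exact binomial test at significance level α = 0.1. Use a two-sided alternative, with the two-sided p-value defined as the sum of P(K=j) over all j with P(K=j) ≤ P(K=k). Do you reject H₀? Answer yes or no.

reject H₀: yes

Exact binomial: n=35, k=1, p₀=1/4=0.2500
P(X=j) = C(n,j)·p₀^j·(1−p₀)^(n−j); p = Σ P(X=j) over j with P(X=j) ≤ P(X=1)
p-value (two-sided) = 0.00074
At α=0.1: p < α → reject H₀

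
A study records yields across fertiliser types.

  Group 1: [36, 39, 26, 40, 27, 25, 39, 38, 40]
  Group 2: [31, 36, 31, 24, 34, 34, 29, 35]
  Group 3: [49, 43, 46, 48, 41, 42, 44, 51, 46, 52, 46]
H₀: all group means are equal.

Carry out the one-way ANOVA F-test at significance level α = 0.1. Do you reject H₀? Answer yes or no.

Group means [34.44, 31.75, 46.18], grand mean 38.286
SSB = Σnᵢ(x̄ᵢ−x̄)² = 1160.356; SSW = ΣΣ(x−x̄ᵢ)² = 569.359
MSB = 1160.356/2 = 580.1778; MSW = 569.359/25 = 22.7743
F = MSB/MSW = 25.4751
df = (2, 25)
p-value (upper-tail) = 0.00000
At α=0.1: p < α → reject H₀

reject H₀: yes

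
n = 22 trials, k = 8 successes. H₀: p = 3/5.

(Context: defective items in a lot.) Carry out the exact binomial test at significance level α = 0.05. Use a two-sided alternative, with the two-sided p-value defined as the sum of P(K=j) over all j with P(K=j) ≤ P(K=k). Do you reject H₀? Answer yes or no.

reject H₀: yes

Exact binomial: n=22, k=8, p₀=3/5=0.6000
P(X=j) = C(n,j)·p₀^j·(1−p₀)^(n−j); p = Σ P(X=j) over j with P(X=j) ≤ P(X=8)
p-value (two-sided) = 0.02903
At α=0.05: p < α → reject H₀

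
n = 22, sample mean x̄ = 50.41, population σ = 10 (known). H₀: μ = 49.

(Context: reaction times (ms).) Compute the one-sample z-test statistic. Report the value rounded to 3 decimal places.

test statistic = 0.661

SE = σ/√n = 10/√22 = 2.1320
z = (x̄−μ₀)/SE = (50.41−49)/2.1320 = 0.6613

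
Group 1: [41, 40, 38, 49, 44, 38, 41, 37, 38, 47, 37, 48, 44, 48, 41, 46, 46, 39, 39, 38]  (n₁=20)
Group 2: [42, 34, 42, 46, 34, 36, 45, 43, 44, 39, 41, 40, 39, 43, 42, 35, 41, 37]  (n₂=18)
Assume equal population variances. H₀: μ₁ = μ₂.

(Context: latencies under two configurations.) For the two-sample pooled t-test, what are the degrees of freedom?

degrees of freedom = 36

df = n₁ + n₂ − 2 = 20 + 18 − 2 = 36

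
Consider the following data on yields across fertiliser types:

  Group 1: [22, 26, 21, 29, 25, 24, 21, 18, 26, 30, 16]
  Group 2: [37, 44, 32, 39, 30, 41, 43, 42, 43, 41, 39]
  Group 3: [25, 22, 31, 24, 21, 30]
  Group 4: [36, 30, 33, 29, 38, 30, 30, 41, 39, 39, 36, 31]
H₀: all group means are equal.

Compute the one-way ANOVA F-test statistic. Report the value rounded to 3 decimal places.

test statistic = 29.235

Group means [23.45, 39.18, 25.50, 34.33], grand mean 31.350
SSB = Σnᵢ(x̄ᵢ−x̄)² = 1672.570; SSW = ΣΣ(x−x̄ᵢ)² = 686.530
MSB = 1672.570/3 = 557.5232; MSW = 686.530/36 = 19.0703
F = MSB/MSW = 29.2352
df = (3, 36)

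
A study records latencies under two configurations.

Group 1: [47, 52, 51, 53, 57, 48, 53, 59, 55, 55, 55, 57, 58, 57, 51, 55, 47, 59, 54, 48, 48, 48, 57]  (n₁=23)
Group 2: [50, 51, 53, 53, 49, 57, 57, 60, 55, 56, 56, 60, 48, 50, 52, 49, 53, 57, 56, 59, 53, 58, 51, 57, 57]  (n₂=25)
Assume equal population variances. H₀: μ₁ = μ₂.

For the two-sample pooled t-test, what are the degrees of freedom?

degrees of freedom = 46

df = n₁ + n₂ − 2 = 23 + 25 − 2 = 46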